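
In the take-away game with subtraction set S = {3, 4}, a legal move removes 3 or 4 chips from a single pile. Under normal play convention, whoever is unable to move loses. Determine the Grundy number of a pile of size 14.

G(0) = 0
G(1) = mex{} = 0
G(2) = mex{} = 0
G(3) = mex{0} = 1
G(4) = mex{0,0} = 1
G(5) = mex{0,0} = 1
G(6) = mex{1,0} = 2
G(7) = mex{1,1} = 0
G(8) = mex{1,1} = 0
G(9) = mex{2,1} = 0
G(10) = mex{0,2} = 1
G(11) = mex{0,0} = 1
G(12) = mex{0,0} = 1
G(13) = mex{1,0} = 2
G(14) = mex{1,1} = 0

0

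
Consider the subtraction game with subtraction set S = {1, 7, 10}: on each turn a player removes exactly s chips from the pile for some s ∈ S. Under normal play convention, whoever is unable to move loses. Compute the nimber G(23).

n :  0  1  2  3  4  5  6  7  8  9 10 11 12 13 14 15 16 17 18 19 20 21 22 23
G :  0  1  0  1  0  1  0  1  0  1  2  3  2  3  2  3  2  0  1  0  1  0  1  0

0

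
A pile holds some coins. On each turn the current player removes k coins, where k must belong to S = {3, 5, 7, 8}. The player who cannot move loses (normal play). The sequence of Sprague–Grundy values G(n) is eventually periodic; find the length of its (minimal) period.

11

G(0) = 0
G(1) = mex{} = 0
G(2) = mex{} = 0
G(3) = mex{0} = 1
G(4) = mex{0} = 1
G(5) = mex{0,0} = 1
G(6) = mex{1,0} = 2
G(7) = mex{1,0,0} = 2
G(8) = mex{1,1,0,0} = 2
G(9) = mex{2,1,0,0} = 3
G(10) = mex{2,1,1,0} = 3
G(11) = mex{2,2,1,1} = 0
G(12) = mex{3,2,1,1} = 0
G(13) = mex{3,2,2,1} = 0
G(14) = mex{0,3,2,2} = 1
G(15) = mex{0,3,2,2} = 1
G(16) = mex{0,0,3,2} = 1
G(17) = mex{1,0,3,3} = 2
G(18) = mex{1,0,0,3} = 2
G(19) = mex{1,1,0,0} = 2
G(20) = mex{2,1,0,0} = 3
G(21) = mex{2,1,1,0} = 3
G(22) = mex{2,2,1,1} = 0
G(23) = mex{3,2,1,1} = 0
G(n+11) = G(n) holds for n = 0,…,7 (a full window of length max(S) = 8), so the sequence is purely periodic with period 11.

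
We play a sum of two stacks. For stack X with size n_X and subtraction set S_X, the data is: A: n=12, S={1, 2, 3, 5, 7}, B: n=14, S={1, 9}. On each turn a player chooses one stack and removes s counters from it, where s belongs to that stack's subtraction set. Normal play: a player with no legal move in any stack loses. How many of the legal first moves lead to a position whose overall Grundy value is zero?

0

Stack A, S = {1, 2, 3, 5, 7}:
n :  0  1  2  3  4  5  6  7  8  9 10 11 12
G :  0  1  2  3  0  1  2  3  0  1  2  3  0
G_A(12) = 0.
Stack B, S = {1, 9}:
n :  0  1  2  3  4  5  6  7  8  9 10 11 12 13 14
G :  0  1  0  1  0  1  0  1  0  1  0  1  0  1  0
G_B(14) = 0.
Combined Grundy value = 0 ⊕ 0 = 0.
A winning move leaves total XOR = 0, i.e. changes one component's Grundy value g to g ⊕ X where X is the current total.
Stack A: target g' = 0⊕0 = 0, but every legal move changes the Grundy value (mex property), so 0 moves.
Stack B: target g' = 0⊕0 = 0, but every legal move changes the Grundy value (mex property), so 0 moves.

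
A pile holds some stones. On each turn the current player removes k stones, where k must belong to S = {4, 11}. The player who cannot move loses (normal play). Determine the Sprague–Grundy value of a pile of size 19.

G(0) = 0
G(1) = mex{} = 0
G(2) = mex{} = 0
G(3) = mex{} = 0
G(4) = mex{0} = 1
G(5) = mex{0} = 1
G(6) = mex{0} = 1
G(7) = mex{0} = 1
G(8) = mex{1} = 0
G(9) = mex{1} = 0
G(10) = mex{1} = 0
G(11) = mex{1,0} = 2
G(12) = mex{0,0} = 1
G(13) = mex{0,0} = 1
G(14) = mex{0,0} = 1
G(15) = mex{2,1} = 0
G(16) = mex{1,1} = 0
G(17) = mex{1,1} = 0
G(18) = mex{1,1} = 0
G(19) = mex{0,0} = 1

1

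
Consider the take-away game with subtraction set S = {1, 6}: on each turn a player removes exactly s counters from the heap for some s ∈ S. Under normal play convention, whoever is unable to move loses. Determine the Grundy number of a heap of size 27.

2

G(0) = 0
G(1) = mex{0} = 1
G(2) = mex{1} = 0
G(3) = mex{0} = 1
G(4) = mex{1} = 0
G(5) = mex{0} = 1
G(6) = mex{1,0} = 2
G(7) = mex{2,1} = 0
G(8) = mex{0,0} = 1
G(9) = mex{1,1} = 0
G(10) = mex{0,0} = 1
G(11) = mex{1,1} = 0
G(12) = mex{0,2} = 1
G(13) = mex{1,0} = 2
G(14) = mex{2,1} = 0
G(15) = mex{0,0} = 1
G(16) = mex{1,1} = 0
G(17) = mex{0,0} = 1
G(18) = mex{1,1} = 0
G(19) = mex{0,2} = 1
G(20) = mex{1,0} = 2
G(21) = mex{2,1} = 0
G(22) = mex{0,0} = 1
G(23) = mex{1,1} = 0
G(24) = mex{0,0} = 1
G(25) = mex{1,1} = 0
G(26) = mex{0,2} = 1
G(27) = mex{1,0} = 2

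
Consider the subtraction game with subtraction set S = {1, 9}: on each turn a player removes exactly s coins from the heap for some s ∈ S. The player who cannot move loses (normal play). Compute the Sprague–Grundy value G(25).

1

n :  0  1  2  3  4  5  6  7  8  9 10 11 12 13 14 15 16 17 18 19 20 21 22 23 24 25
G :  0  1  0  1  0  1  0  1  0  1  0  1  0  1  0  1  0  1  0  1  0  1  0  1  0  1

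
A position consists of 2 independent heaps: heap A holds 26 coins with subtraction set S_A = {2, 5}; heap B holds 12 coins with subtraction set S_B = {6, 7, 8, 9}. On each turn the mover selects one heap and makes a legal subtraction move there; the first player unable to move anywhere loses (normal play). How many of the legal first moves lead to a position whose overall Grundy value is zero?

0

Heap A, S = {2, 5}:
G(0) = 0
G(1) = mex{} = 0
G(2) = mex{0} = 1
G(3) = mex{0} = 1
G(4) = mex{1} = 0
G(5) = mex{1,0} = 2
G(6) = mex{0,0} = 1
G(7) = mex{2,1} = 0
G(8) = mex{1,1} = 0
G(9) = mex{0,0} = 1
G(10) = mex{0,2} = 1
G(11) = mex{1,1} = 0
G(12) = mex{1,0} = 2
G(13) = mex{0,0} = 1
G(14) = mex{2,1} = 0
G(15) = mex{1,1} = 0
G(16) = mex{0,0} = 1
G(17) = mex{0,2} = 1
G(18) = mex{1,1} = 0
G(19) = mex{1,0} = 2
G(20) = mex{0,0} = 1
G(21) = mex{2,1} = 0
G(22) = mex{1,1} = 0
G(23) = mex{0,0} = 1
G(24) = mex{0,2} = 1
G(25) = mex{1,1} = 0
G(26) = mex{1,0} = 2
G_A(26) = 2.
Heap B, S = {6, 7, 8, 9}:
n :  0  1  2  3  4  5  6  7  8  9 10 11 12
G :  0  0  0  0  0  0  1  1  1  1  1  1  2
G_B(12) = 2.
Combined Grundy value = 2 ⊕ 2 = 0.
A winning move leaves total XOR = 0, i.e. changes one component's Grundy value g to g ⊕ X where X is the current total.
Heap A: target g' = 2⊕0 = 2, but every legal move changes the Grundy value (mex property), so 0 moves.
Heap B: target g' = 2⊕0 = 2, but every legal move changes the Grundy value (mex property), so 0 moves.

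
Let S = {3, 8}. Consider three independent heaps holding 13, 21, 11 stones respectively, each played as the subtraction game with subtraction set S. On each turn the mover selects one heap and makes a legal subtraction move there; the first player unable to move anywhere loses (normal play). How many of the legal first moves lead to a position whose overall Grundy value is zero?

All heaps use S = {3, 8}:
n :  0  1  2  3  4  5  6  7  8  9 10 11 12 13 14 15 16 17 18 19 20 21
G :  0  0  0  1  1  1  0  0  2  1  1  0  0  0  1  1  1  0  0  2  1  1
Heap A: G(13) = 0.
Heap B: G(21) = 1.
Heap C: G(11) = 0.
Combined Grundy value = 0 ⊕ 1 ⊕ 0 = 1.
A winning move leaves total XOR = 0, i.e. changes one component's Grundy value g to g ⊕ X where X is the current total.
Heap A: need g' = 0⊕1 = 1. Options: 13−3→G=1, 13−8→G=1. Hits: 2.
Heap B: need g' = 1⊕1 = 0. Options: 21−3→G=0, 21−8→G=0. Hits: 2.
Heap C: need g' = 0⊕1 = 1. Options: 11−3→G=2, 11−8→G=1. Hits: 1.

5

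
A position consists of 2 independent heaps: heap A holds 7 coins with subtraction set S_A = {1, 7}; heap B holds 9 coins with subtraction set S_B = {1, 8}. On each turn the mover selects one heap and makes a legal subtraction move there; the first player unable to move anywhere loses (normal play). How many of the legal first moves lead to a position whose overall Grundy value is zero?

3

Heap A, S = {1, 7}:
G(0) = 0
G(1) = mex{0} = 1
G(2) = mex{1} = 0
G(3) = mex{0} = 1
G(4) = mex{1} = 0
G(5) = mex{0} = 1
G(6) = mex{1} = 0
G(7) = mex{0,0} = 1
G_A(7) = 1.
Heap B, S = {1, 8}:
G(0) = 0
G(1) = mex{0} = 1
G(2) = mex{1} = 0
G(3) = mex{0} = 1
G(4) = mex{1} = 0
G(5) = mex{0} = 1
G(6) = mex{1} = 0
G(7) = mex{0} = 1
G(8) = mex{1,0} = 2
G(9) = mex{2,1} = 0
G_B(9) = 0.
Combined Grundy value = 1 ⊕ 0 = 1.
A winning move leaves total XOR = 0, i.e. changes one component's Grundy value g to g ⊕ X where X is the current total.
Heap A: need g' = 1⊕1 = 0. Options: 7−1→G=0, 7−7→G=0. Hits: 2.
Heap B: need g' = 0⊕1 = 1. Options: 9−1→G=2, 9−8→G=1. Hits: 1.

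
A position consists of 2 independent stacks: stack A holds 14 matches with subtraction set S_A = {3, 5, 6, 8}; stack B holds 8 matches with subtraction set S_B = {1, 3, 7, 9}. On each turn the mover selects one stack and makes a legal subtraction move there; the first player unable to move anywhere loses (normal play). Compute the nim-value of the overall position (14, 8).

1

Stack A, S = {3, 5, 6, 8}:
G(0) = 0
G(1) = mex{} = 0
G(2) = mex{} = 0
G(3) = mex{0} = 1
G(4) = mex{0} = 1
G(5) = mex{0,0} = 1
G(6) = mex{1,0,0} = 2
G(7) = mex{1,0,0} = 2
G(8) = mex{1,1,0,0} = 2
G(9) = mex{2,1,1,0} = 3
G(10) = mex{2,1,1,0} = 3
G(11) = mex{2,2,1,1} = 0
G(12) = mex{3,2,2,1} = 0
G(13) = mex{3,2,2,1} = 0
G(14) = mex{0,3,2,2} = 1
G_A(14) = 1.
Stack B, S = {1, 3, 7, 9}:
n : 0 1 2 3 4 5 6 7 8
G : 0 1 0 1 0 1 0 1 0
G_B(8) = 0.
Combined Grundy value = 1 ⊕ 0 = 1.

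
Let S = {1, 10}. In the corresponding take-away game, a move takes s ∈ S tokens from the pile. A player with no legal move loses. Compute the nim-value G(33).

0

G(0) = 0
G(1) = mex{0} = 1
G(2) = mex{1} = 0
G(3) = mex{0} = 1
G(4) = mex{1} = 0
G(5) = mex{0} = 1
G(6) = mex{1} = 0
G(7) = mex{0} = 1
G(8) = mex{1} = 0
G(9) = mex{0} = 1
G(10) = mex{1,0} = 2
G(11) = mex{2,1} = 0
G(12) = mex{0,0} = 1
G(13) = mex{1,1} = 0
G(14) = mex{0,0} = 1
G(15) = mex{1,1} = 0
G(16) = mex{0,0} = 1
G(17) = mex{1,1} = 0
G(18) = mex{0,0} = 1
G(19) = mex{1,1} = 0
G(20) = mex{0,2} = 1
G(21) = mex{1,0} = 2
G(22) = mex{2,1} = 0
G(23) = mex{0,0} = 1
G(24) = mex{1,1} = 0
G(25) = mex{0,0} = 1
G(26) = mex{1,1} = 0
G(27) = mex{0,0} = 1
G(28) = mex{1,1} = 0
G(29) = mex{0,0} = 1
G(30) = mex{1,1} = 0
G(31) = mex{0,2} = 1
G(32) = mex{1,0} = 2
G(33) = mex{2,1} = 0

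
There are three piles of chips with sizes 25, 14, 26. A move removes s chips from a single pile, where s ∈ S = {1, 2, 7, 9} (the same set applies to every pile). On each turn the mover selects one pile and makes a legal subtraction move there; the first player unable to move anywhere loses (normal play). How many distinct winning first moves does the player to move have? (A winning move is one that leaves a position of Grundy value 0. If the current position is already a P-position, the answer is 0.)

All piles use S = {1, 2, 7, 9}:
G(0) = 0
G(1) = mex{0} = 1
G(2) = mex{1,0} = 2
G(3) = mex{2,1} = 0
G(4) = mex{0,2} = 1
G(5) = mex{1,0} = 2
G(6) = mex{2,1} = 0
G(7) = mex{0,2,0} = 1
G(8) = mex{1,0,1} = 2
G(9) = mex{2,1,2,0} = 3
G(10) = mex{3,2,0,1} = 4
G(11) = mex{4,3,1,2} = 0
G(12) = mex{0,4,2,0} = 1
G(13) = mex{1,0,0,1} = 2
G(14) = mex{2,1,1,2} = 0
G(15) = mex{0,2,2,0} = 1
G(16) = mex{1,0,3,1} = 2
G(17) = mex{2,1,4,2} = 0
G(18) = mex{0,2,0,3} = 1
G(19) = mex{1,0,1,4} = 2
G(20) = mex{2,1,2,0} = 3
G(21) = mex{3,2,0,1} = 4
G(22) = mex{4,3,1,2} = 0
G(23) = mex{0,4,2,0} = 1
G(24) = mex{1,0,0,1} = 2
G(25) = mex{2,1,1,2} = 0
G(26) = mex{0,2,2,0} = 1
Pile A: G(25) = 0.
Pile B: G(14) = 0.
Pile C: G(26) = 1.
Combined Grundy value = 0 ⊕ 0 ⊕ 1 = 1.
A winning move leaves total XOR = 0, i.e. changes one component's Grundy value g to g ⊕ X where X is the current total.
Pile A: need g' = 0⊕1 = 1. Options: 25−1→G=2, 25−2→G=1, 25−7→G=1, 25−9→G=2. Hits: 2.
Pile B: need g' = 0⊕1 = 1. Options: 14−1→G=2, 14−2→G=1, 14−7→G=1, 14−9→G=2. Hits: 2.
Pile C: need g' = 1⊕1 = 0. Options: 26−1→G=0, 26−2→G=2, 26−7→G=2, 26−9→G=0. Hits: 2.

6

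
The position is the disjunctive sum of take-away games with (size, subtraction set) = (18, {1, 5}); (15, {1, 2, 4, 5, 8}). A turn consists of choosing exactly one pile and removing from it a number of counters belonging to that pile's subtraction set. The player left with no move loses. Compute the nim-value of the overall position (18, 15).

0

Pile A, S = {1, 5}:
n :  0  1  2  3  4  5  6  7  8  9 10 11 12 13 14 15 16 17 18
G :  0  1  0  1  0  1  0  1  0  1  0  1  0  1  0  1  0  1  0
G_A(18) = 0.
Pile B, S = {1, 2, 4, 5, 8}:
G(0) = 0
G(1) = mex{0} = 1
G(2) = mex{1,0} = 2
G(3) = mex{2,1} = 0
G(4) = mex{0,2,0} = 1
G(5) = mex{1,0,1,0} = 2
G(6) = mex{2,1,2,1} = 0
G(7) = mex{0,2,0,2} = 1
G(8) = mex{1,0,1,0,0} = 2
G(9) = mex{2,1,2,1,1} = 0
G(10) = mex{0,2,0,2,2} = 1
G(11) = mex{1,0,1,0,0} = 2
G(12) = mex{2,1,2,1,1} = 0
G(13) = mex{0,2,0,2,2} = 1
G(14) = mex{1,0,1,0,0} = 2
G(15) = mex{2,1,2,1,1} = 0
G_B(15) = 0.
Combined Grundy value = 0 ⊕ 0 = 0.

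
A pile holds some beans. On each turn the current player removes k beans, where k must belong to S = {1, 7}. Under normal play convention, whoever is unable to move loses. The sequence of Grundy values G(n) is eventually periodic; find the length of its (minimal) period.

2

G(0) = 0
G(1) = mex{0} = 1
G(2) = mex{1} = 0
G(3) = mex{0} = 1
G(4) = mex{1} = 0
G(5) = mex{0} = 1
G(6) = mex{1} = 0
G(7) = mex{0,0} = 1
G(8) = mex{1,1} = 0
G(9) = mex{0,0} = 1
G(10) = mex{1,1} = 0
G(11) = mex{0,0} = 1
G(12) = mex{1,1} = 0
G(13) = mex{0,0} = 1
G(14) = mex{1,1} = 0
G(n+2) = G(n) holds for n = 0,…,6 (a full window of length max(S) = 7), so the sequence is purely periodic with period 2.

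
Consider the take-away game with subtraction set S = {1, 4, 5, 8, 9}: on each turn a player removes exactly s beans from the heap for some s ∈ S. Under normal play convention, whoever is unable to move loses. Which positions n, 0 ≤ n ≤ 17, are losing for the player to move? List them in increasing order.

0, 2, 12, 14

n :  0  1  2  3  4  5  6  7  8  9 10 11 12 13 14 15 16 17
G :  0  1  0  1  2  3  2  3  4  5  4  5  0  1  0  1  2  3
P-positions are exactly the n with G(n) = 0.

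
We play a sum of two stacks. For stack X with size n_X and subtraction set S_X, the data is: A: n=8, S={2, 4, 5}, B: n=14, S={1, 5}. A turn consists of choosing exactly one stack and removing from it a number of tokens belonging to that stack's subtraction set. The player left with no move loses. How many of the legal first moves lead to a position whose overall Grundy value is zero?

0

Stack A, S = {2, 4, 5}:
n : 0 1 2 3 4 5 6 7 8
G : 0 0 1 1 2 2 3 0 0
G_A(8) = 0.
Stack B, S = {1, 5}:
G(0) = 0
G(1) = mex{0} = 1
G(2) = mex{1} = 0
G(3) = mex{0} = 1
G(4) = mex{1} = 0
G(5) = mex{0,0} = 1
G(6) = mex{1,1} = 0
G(7) = mex{0,0} = 1
G(8) = mex{1,1} = 0
G(9) = mex{0,0} = 1
G(10) = mex{1,1} = 0
G(11) = mex{0,0} = 1
G(12) = mex{1,1} = 0
G(13) = mex{0,0} = 1
G(14) = mex{1,1} = 0
G_B(14) = 0.
Combined Grundy value = 0 ⊕ 0 = 0.
A winning move leaves total XOR = 0, i.e. changes one component's Grundy value g to g ⊕ X where X is the current total.
Stack A: target g' = 0⊕0 = 0, but every legal move changes the Grundy value (mex property), so 0 moves.
Stack B: target g' = 0⊕0 = 0, but every legal move changes the Grundy value (mex property), so 0 moves.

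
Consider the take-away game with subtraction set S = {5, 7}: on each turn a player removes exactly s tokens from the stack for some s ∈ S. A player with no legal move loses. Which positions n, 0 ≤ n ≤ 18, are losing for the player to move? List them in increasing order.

0, 1, 2, 3, 4, 12, 13, 14, 15, 16

n :  0  1  2  3  4  5  6  7  8  9 10 11 12 13 14 15 16 17 18
G :  0  0  0  0  0  1  1  1  1  1  2  2  0  0  0  0  0  1  1
P-positions are exactly the n with G(n) = 0.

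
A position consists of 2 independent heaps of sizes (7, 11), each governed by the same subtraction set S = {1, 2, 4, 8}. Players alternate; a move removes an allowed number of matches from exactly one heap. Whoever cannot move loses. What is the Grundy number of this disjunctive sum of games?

3

All heaps use S = {1, 2, 4, 8}:
n :  0  1  2  3  4  5  6  7  8  9 10 11
G :  0  1  2  0  1  2  0  1  2  0  1  2
Heap A: G(7) = 1.
Heap B: G(11) = 2.
Combined Grundy value = 1 ⊕ 2 = 3.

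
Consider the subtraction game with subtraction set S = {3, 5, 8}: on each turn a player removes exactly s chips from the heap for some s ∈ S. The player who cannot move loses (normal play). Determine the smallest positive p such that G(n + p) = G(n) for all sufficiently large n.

n :  0  1  2  3  4  5  6  7  8  9 10 11 12 13 14 15 16 17 18 19 20 21 22 23
G :  0  0  0  1  1  1  2  2  2  3  3  0  0  0  1  1  1  2  2  2  3  3  0  0
G(n+11) = G(n) holds for n = 0,…,7 (a full window of length max(S) = 8), so the sequence is purely periodic with period 11.

11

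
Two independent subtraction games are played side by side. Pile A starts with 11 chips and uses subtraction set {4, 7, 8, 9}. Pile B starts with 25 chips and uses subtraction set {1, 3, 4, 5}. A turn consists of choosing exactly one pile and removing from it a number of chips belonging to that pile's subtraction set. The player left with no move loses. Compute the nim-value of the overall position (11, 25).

Pile A, S = {4, 7, 8, 9}:
n :  0  1  2  3  4  5  6  7  8  9 10 11
G :  0  0  0  0  1  1  1  1  2  2  2  2
G_A(11) = 2.
Pile B, S = {1, 3, 4, 5}:
G(0) = 0
G(1) = mex{0} = 1
G(2) = mex{1} = 0
G(3) = mex{0,0} = 1
G(4) = mex{1,1,0} = 2
G(5) = mex{2,0,1,0} = 3
G(6) = mex{3,1,0,1} = 2
G(7) = mex{2,2,1,0} = 3
G(8) = mex{3,3,2,1} = 0
G(9) = mex{0,2,3,2} = 1
G(10) = mex{1,3,2,3} = 0
G(11) = mex{0,0,3,2} = 1
G(12) = mex{1,1,0,3} = 2
G(13) = mex{2,0,1,0} = 3
G(14) = mex{3,1,0,1} = 2
G(15) = mex{2,2,1,0} = 3
G(16) = mex{3,3,2,1} = 0
G(17) = mex{0,2,3,2} = 1
G(18) = mex{1,3,2,3} = 0
G(19) = mex{0,0,3,2} = 1
G(20) = mex{1,1,0,3} = 2
G(21) = mex{2,0,1,0} = 3
G(22) = mex{3,1,0,1} = 2
G(23) = mex{2,2,1,0} = 3
G(24) = mex{3,3,2,1} = 0
G(25) = mex{0,2,3,2} = 1
G_B(25) = 1.
Combined Grundy value = 2 ⊕ 1 = 3.

3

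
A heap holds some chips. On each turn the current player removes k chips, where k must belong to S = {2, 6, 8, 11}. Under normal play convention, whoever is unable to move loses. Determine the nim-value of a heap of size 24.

3

n :  0  1  2  3  4  5  6  7  8  9 10 11 12 13 14 15 16 17 18 19 20 21 22 23 24
G :  0  0  1  1  0  0  1  1  2  2  3  3  2  2  0  3  1  0  0  1  1  0  2  1  3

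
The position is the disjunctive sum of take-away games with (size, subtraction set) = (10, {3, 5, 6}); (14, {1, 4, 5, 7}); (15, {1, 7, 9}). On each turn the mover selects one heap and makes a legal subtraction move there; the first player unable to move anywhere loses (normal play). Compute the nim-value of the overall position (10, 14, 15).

Heap A, S = {3, 5, 6}:
n :  0  1  2  3  4  5  6  7  8  9 10
G :  0  0  0  1  1  1  2  2  2  0  0
G_A(10) = 0.
Heap B, S = {1, 4, 5, 7}:
G(0) = 0
G(1) = mex{0} = 1
G(2) = mex{1} = 0
G(3) = mex{0} = 1
G(4) = mex{1,0} = 2
G(5) = mex{2,1,0} = 3
G(6) = mex{3,0,1} = 2
G(7) = mex{2,1,0,0} = 3
G(8) = mex{3,2,1,1} = 0
G(9) = mex{0,3,2,0} = 1
G(10) = mex{1,2,3,1} = 0
G(11) = mex{0,3,2,2} = 1
G(12) = mex{1,0,3,3} = 2
G(13) = mex{2,1,0,2} = 3
G(14) = mex{3,0,1,3} = 2
G_B(14) = 2.
Heap C, S = {1, 7, 9}:
G(0) = 0
G(1) = mex{0} = 1
G(2) = mex{1} = 0
G(3) = mex{0} = 1
G(4) = mex{1} = 0
G(5) = mex{0} = 1
G(6) = mex{1} = 0
G(7) = mex{0,0} = 1
G(8) = mex{1,1} = 0
G(9) = mex{0,0,0} = 1
G(10) = mex{1,1,1} = 0
G(11) = mex{0,0,0} = 1
G(12) = mex{1,1,1} = 0
G(13) = mex{0,0,0} = 1
G(14) = mex{1,1,1} = 0
G(15) = mex{0,0,0} = 1
G_C(15) = 1.
Combined Grundy value = 0 ⊕ 2 ⊕ 1 = 3.

3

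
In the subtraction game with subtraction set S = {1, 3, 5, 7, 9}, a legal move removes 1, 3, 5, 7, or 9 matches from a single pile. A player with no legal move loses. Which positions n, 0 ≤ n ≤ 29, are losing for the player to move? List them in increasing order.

n :  0  1  2  3  4  5  6  7  8  9 10 11 12 13 14 15 16 17 18 19 20 21 22 23 24 25 26 27 28 29
G :  0  1  0  1  0  1  0  1  0  1  0  1  0  1  0  1  0  1  0  1  0  1  0  1  0  1  0  1  0  1
P-positions are exactly the n with G(n) = 0.

0, 2, 4, 6, 8, 10, 12, 14, 16, 18, 20, 22, 24, 26, 28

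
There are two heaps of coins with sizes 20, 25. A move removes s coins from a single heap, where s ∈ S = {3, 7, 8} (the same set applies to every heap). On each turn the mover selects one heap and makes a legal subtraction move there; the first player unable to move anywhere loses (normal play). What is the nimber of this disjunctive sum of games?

All heaps use S = {3, 7, 8}:
n :  0  1  2  3  4  5  6  7  8  9 10 11 12 13 14 15 16 17 18 19 20 21 22 23 24 25
G :  0  0  0  1  1  1  0  2  2  1  3  0  0  2  1  1  0  0  2  1  1  0  0  2  1  1
Heap A: G(20) = 1.
Heap B: G(25) = 1.
Combined Grundy value = 1 ⊕ 1 = 0.

0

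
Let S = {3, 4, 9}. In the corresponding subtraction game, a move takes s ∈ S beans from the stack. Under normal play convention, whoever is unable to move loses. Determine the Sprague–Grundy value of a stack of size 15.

0

G(0) = 0
G(1) = mex{} = 0
G(2) = mex{} = 0
G(3) = mex{0} = 1
G(4) = mex{0,0} = 1
G(5) = mex{0,0} = 1
G(6) = mex{1,0} = 2
G(7) = mex{1,1} = 0
G(8) = mex{1,1} = 0
G(9) = mex{2,1,0} = 3
G(10) = mex{0,2,0} = 1
G(11) = mex{0,0,0} = 1
G(12) = mex{3,0,1} = 2
G(13) = mex{1,3,1} = 0
G(14) = mex{1,1,1} = 0
G(15) = mex{2,1,2} = 0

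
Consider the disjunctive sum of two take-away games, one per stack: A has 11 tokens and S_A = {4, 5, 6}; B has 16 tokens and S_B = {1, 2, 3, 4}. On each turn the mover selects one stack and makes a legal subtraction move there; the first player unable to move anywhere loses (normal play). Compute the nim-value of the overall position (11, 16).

1

Stack A, S = {4, 5, 6}:
G(0) = 0
G(1) = mex{} = 0
G(2) = mex{} = 0
G(3) = mex{} = 0
G(4) = mex{0} = 1
G(5) = mex{0,0} = 1
G(6) = mex{0,0,0} = 1
G(7) = mex{0,0,0} = 1
G(8) = mex{1,0,0} = 2
G(9) = mex{1,1,0} = 2
G(10) = mex{1,1,1} = 0
G(11) = mex{1,1,1} = 0
G_A(11) = 0.
Stack B, S = {1, 2, 3, 4}:
n :  0  1  2  3  4  5  6  7  8  9 10 11 12 13 14 15 16
G :  0  1  2  3  4  0  1  2  3  4  0  1  2  3  4  0  1
G_B(16) = 1.
Combined Grundy value = 0 ⊕ 1 = 1.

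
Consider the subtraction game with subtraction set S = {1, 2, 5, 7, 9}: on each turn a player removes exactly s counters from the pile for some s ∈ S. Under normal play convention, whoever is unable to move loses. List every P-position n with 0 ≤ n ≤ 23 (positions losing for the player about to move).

0, 3, 6, 14, 17, 20

G(0) = 0
G(1) = mex{0} = 1
G(2) = mex{1,0} = 2
G(3) = mex{2,1} = 0
G(4) = mex{0,2} = 1
G(5) = mex{1,0,0} = 2
G(6) = mex{2,1,1} = 0
G(7) = mex{0,2,2,0} = 1
G(8) = mex{1,0,0,1} = 2
G(9) = mex{2,1,1,2,0} = 3
G(10) = mex{3,2,2,0,1} = 4
G(11) = mex{4,3,0,1,2} = 5
G(12) = mex{5,4,1,2,0} = 3
G(13) = mex{3,5,2,0,1} = 4
G(14) = mex{4,3,3,1,2} = 0
G(15) = mex{0,4,4,2,0} = 1
G(16) = mex{1,0,5,3,1} = 2
G(17) = mex{2,1,3,4,2} = 0
G(18) = mex{0,2,4,5,3} = 1
G(19) = mex{1,0,0,3,4} = 2
G(20) = mex{2,1,1,4,5} = 0
G(21) = mex{0,2,2,0,3} = 1
G(22) = mex{1,0,0,1,4} = 2
G(23) = mex{2,1,1,2,0} = 3
P-positions are exactly the n with G(n) = 0.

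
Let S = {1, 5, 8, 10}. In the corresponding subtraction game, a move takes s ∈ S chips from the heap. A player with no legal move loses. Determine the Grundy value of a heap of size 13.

0

G(0) = 0
G(1) = mex{0} = 1
G(2) = mex{1} = 0
G(3) = mex{0} = 1
G(4) = mex{1} = 0
G(5) = mex{0,0} = 1
G(6) = mex{1,1} = 0
G(7) = mex{0,0} = 1
G(8) = mex{1,1,0} = 2
G(9) = mex{2,0,1} = 3
G(10) = mex{3,1,0,0} = 2
G(11) = mex{2,0,1,1} = 3
G(12) = mex{3,1,0,0} = 2
G(13) = mex{2,2,1,1} = 0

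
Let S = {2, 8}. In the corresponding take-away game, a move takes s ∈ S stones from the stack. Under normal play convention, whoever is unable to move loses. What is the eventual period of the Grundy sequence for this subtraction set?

10

G(0) = 0
G(1) = mex{} = 0
G(2) = mex{0} = 1
G(3) = mex{0} = 1
G(4) = mex{1} = 0
G(5) = mex{1} = 0
G(6) = mex{0} = 1
G(7) = mex{0} = 1
G(8) = mex{1,0} = 2
G(9) = mex{1,0} = 2
G(10) = mex{2,1} = 0
G(11) = mex{2,1} = 0
G(12) = mex{0,0} = 1
G(13) = mex{0,0} = 1
G(14) = mex{1,1} = 0
G(15) = mex{1,1} = 0
G(16) = mex{0,2} = 1
G(17) = mex{0,2} = 1
G(18) = mex{1,0} = 2
G(19) = mex{1,0} = 2
G(20) = mex{2,1} = 0
G(21) = mex{2,1} = 0
G(n+10) = G(n) holds for n = 0,…,7 (a full window of length max(S) = 8), so the sequence is purely periodic with period 10.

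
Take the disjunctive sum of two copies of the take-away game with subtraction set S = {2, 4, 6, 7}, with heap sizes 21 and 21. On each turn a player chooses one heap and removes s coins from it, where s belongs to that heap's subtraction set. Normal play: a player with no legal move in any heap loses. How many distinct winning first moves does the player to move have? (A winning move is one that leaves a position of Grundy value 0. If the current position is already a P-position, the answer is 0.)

All heaps use S = {2, 4, 6, 7}:
n :  0  1  2  3  4  5  6  7  8  9 10 11 12 13 14 15 16 17 18 19 20 21
G :  0  0  1  1  2  2  3  3  4  0  0  1  1  2  2  3  3  4  0  0  1  1
Heap A: G(21) = 1.
Heap B: G(21) = 1.
Combined Grundy value = 1 ⊕ 1 = 0.
A winning move leaves total XOR = 0, i.e. changes one component's Grundy value g to g ⊕ X where X is the current total.
Heap A: target g' = 1⊕0 = 1, but every legal move changes the Grundy value (mex property), so 0 moves.
Heap B: target g' = 1⊕0 = 1, but every legal move changes the Grundy value (mex property), so 0 moves.

0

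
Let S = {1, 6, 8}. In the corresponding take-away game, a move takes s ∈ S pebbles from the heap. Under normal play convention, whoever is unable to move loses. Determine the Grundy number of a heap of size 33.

1

G(0) = 0
G(1) = mex{0} = 1
G(2) = mex{1} = 0
G(3) = mex{0} = 1
G(4) = mex{1} = 0
G(5) = mex{0} = 1
G(6) = mex{1,0} = 2
G(7) = mex{2,1} = 0
G(8) = mex{0,0,0} = 1
G(9) = mex{1,1,1} = 0
G(10) = mex{0,0,0} = 1
G(11) = mex{1,1,1} = 0
G(12) = mex{0,2,0} = 1
G(13) = mex{1,0,1} = 2
G(14) = mex{2,1,2} = 0
G(15) = mex{0,0,0} = 1
G(16) = mex{1,1,1} = 0
G(17) = mex{0,0,0} = 1
G(18) = mex{1,1,1} = 0
G(19) = mex{0,2,0} = 1
G(20) = mex{1,0,1} = 2
G(21) = mex{2,1,2} = 0
G(22) = mex{0,0,0} = 1
G(23) = mex{1,1,1} = 0
G(24) = mex{0,0,0} = 1
G(25) = mex{1,1,1} = 0
G(26) = mex{0,2,0} = 1
G(27) = mex{1,0,1} = 2
G(28) = mex{2,1,2} = 0
G(29) = mex{0,0,0} = 1
G(30) = mex{1,1,1} = 0
G(31) = mex{0,0,0} = 1
G(32) = mex{1,1,1} = 0
G(33) = mex{0,2,0} = 1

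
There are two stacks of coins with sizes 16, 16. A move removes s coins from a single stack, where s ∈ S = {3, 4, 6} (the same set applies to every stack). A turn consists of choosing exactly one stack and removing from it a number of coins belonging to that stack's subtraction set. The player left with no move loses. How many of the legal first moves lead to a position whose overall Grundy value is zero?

All stacks use S = {3, 4, 6}:
n :  0  1  2  3  4  5  6  7  8  9 10 11 12 13 14 15 16
G :  0  0  0  1  1  1  2  2  2  0  0  0  1  1  1  2  2
Stack A: G(16) = 2.
Stack B: G(16) = 2.
Combined Grundy value = 2 ⊕ 2 = 0.
A winning move leaves total XOR = 0, i.e. changes one component's Grundy value g to g ⊕ X where X is the current total.
Stack A: target g' = 2⊕0 = 2, but every legal move changes the Grundy value (mex property), so 0 moves.
Stack B: target g' = 2⊕0 = 2, but every legal move changes the Grundy value (mex property), so 0 moves.

0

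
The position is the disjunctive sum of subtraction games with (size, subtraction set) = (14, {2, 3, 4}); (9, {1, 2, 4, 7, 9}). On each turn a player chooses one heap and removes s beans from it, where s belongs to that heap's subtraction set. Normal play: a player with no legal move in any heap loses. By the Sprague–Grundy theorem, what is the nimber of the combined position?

2

Heap A, S = {2, 3, 4}:
G(0) = 0
G(1) = mex{} = 0
G(2) = mex{0} = 1
G(3) = mex{0,0} = 1
G(4) = mex{1,0,0} = 2
G(5) = mex{1,1,0} = 2
G(6) = mex{2,1,1} = 0
G(7) = mex{2,2,1} = 0
G(8) = mex{0,2,2} = 1
G(9) = mex{0,0,2} = 1
G(10) = mex{1,0,0} = 2
G(11) = mex{1,1,0} = 2
G(12) = mex{2,1,1} = 0
G(13) = mex{2,2,1} = 0
G(14) = mex{0,2,2} = 1
G_A(14) = 1.
Heap B, S = {1, 2, 4, 7, 9}:
n : 0 1 2 3 4 5 6 7 8 9
G : 0 1 2 0 1 2 0 1 2 3
G_B(9) = 3.
Combined Grundy value = 1 ⊕ 3 = 2.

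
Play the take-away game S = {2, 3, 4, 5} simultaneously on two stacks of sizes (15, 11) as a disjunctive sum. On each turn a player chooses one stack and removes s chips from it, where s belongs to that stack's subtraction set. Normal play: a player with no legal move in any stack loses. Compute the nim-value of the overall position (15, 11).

All stacks use S = {2, 3, 4, 5}:
n :  0  1  2  3  4  5  6  7  8  9 10 11 12 13 14 15
G :  0  0  1  1  2  2  3  0  0  1  1  2  2  3  0  0
Stack A: G(15) = 0.
Stack B: G(11) = 2.
Combined Grundy value = 0 ⊕ 2 = 2.

2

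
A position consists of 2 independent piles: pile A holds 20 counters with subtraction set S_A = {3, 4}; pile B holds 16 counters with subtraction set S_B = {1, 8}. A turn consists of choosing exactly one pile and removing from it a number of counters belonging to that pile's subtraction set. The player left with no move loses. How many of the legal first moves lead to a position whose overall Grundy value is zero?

Pile A, S = {3, 4}:
G(0) = 0
G(1) = mex{} = 0
G(2) = mex{} = 0
G(3) = mex{0} = 1
G(4) = mex{0,0} = 1
G(5) = mex{0,0} = 1
G(6) = mex{1,0} = 2
G(7) = mex{1,1} = 0
G(8) = mex{1,1} = 0
G(9) = mex{2,1} = 0
G(10) = mex{0,2} = 1
G(11) = mex{0,0} = 1
G(12) = mex{0,0} = 1
G(13) = mex{1,0} = 2
G(14) = mex{1,1} = 0
G(15) = mex{1,1} = 0
G(16) = mex{2,1} = 0
G(17) = mex{0,2} = 1
G(18) = mex{0,0} = 1
G(19) = mex{0,0} = 1
G(20) = mex{1,0} = 2
G_A(20) = 2.
Pile B, S = {1, 8}:
n :  0  1  2  3  4  5  6  7  8  9 10 11 12 13 14 15 16
G :  0  1  0  1  0  1  0  1  2  0  1  0  1  0  1  0  1
G_B(16) = 1.
Combined Grundy value = 2 ⊕ 1 = 3.
A winning move leaves total XOR = 0, i.e. changes one component's Grundy value g to g ⊕ X where X is the current total.
Pile A: need g' = 2⊕3 = 1. Options: 20−3→G=1, 20−4→G=0. Hits: 1.
Pile B: need g' = 1⊕3 = 2. Options: 16−1→G=0, 16−8→G=2. Hits: 1.

2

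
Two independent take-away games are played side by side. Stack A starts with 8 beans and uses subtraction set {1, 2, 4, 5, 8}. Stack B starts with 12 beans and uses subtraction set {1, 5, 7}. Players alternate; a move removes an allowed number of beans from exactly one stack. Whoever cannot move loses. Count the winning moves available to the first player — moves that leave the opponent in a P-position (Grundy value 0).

Stack A, S = {1, 2, 4, 5, 8}:
n : 0 1 2 3 4 5 6 7 8
G : 0 1 2 0 1 2 0 1 2
G_A(8) = 2.
Stack B, S = {1, 5, 7}:
n :  0  1  2  3  4  5  6  7  8  9 10 11 12
G :  0  1  0  1  0  1  0  1  0  1  0  1  0
G_B(12) = 0.
Combined Grundy value = 2 ⊕ 0 = 2.
A winning move leaves total XOR = 0, i.e. changes one component's Grundy value g to g ⊕ X where X is the current total.
Stack A: need g' = 2⊕2 = 0. Options: 8−1→G=1, 8−2→G=0, 8−4→G=1, 8−5→G=0, 8−8→G=0. Hits: 3.
Stack B: need g' = 0⊕2 = 2. Options: 12−1→G=1, 12−5→G=1, 12−7→G=1. Hits: 0.

3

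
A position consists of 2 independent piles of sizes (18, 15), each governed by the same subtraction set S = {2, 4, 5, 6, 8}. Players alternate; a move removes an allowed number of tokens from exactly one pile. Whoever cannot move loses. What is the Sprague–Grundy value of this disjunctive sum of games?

All piles use S = {2, 4, 5, 6, 8}:
G(0) = 0
G(1) = mex{} = 0
G(2) = mex{0} = 1
G(3) = mex{0} = 1
G(4) = mex{1,0} = 2
G(5) = mex{1,0,0} = 2
G(6) = mex{2,1,0,0} = 3
G(7) = mex{2,1,1,0} = 3
G(8) = mex{3,2,1,1,0} = 4
G(9) = mex{3,2,2,1,0} = 4
G(10) = mex{4,3,2,2,1} = 0
G(11) = mex{4,3,3,2,1} = 0
G(12) = mex{0,4,3,3,2} = 1
G(13) = mex{0,4,4,3,2} = 1
G(14) = mex{1,0,4,4,3} = 2
G(15) = mex{1,0,0,4,3} = 2
G(16) = mex{2,1,0,0,4} = 3
G(17) = mex{2,1,1,0,4} = 3
G(18) = mex{3,2,1,1,0} = 4
Pile A: G(18) = 4.
Pile B: G(15) = 2.
Combined Grundy value = 4 ⊕ 2 = 6.

6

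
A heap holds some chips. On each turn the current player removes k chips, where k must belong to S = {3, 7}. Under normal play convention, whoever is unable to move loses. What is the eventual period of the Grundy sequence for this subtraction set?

n :  0  1  2  3  4  5  6  7  8  9 10 11 12 13 14 15 16 17 18 19 20 21
G :  0  0  0  1  1  1  0  2  2  1  0  0  0  1  1  1  0  2  2  1  0  0
G(n+10) = G(n) holds for n = 0,…,6 (a full window of length max(S) = 7), so the sequence is purely periodic with period 10.

10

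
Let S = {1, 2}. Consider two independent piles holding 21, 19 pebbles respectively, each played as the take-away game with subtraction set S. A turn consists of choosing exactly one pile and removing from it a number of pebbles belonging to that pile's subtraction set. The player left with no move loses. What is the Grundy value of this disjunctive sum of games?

All piles use S = {1, 2}:
n :  0  1  2  3  4  5  6  7  8  9 10 11 12 13 14 15 16 17 18 19 20 21
G :  0  1  2  0  1  2  0  1  2  0  1  2  0  1  2  0  1  2  0  1  2  0
Pile A: G(21) = 0.
Pile B: G(19) = 1.
Combined Grundy value = 0 ⊕ 1 = 1.

1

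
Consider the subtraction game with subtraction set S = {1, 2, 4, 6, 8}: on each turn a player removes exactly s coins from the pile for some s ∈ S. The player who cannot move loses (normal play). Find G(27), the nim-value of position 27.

4

n :  0  1  2  3  4  5  6  7  8  9 10 11 12 13 14 15 16 17 18 19 20 21 22 23 24 25 26 27
G :  0  1  2  0  1  2  3  4  5  3  0  1  2  0  1  2  3  4  5  3  0  1  2  0  1  2  3  4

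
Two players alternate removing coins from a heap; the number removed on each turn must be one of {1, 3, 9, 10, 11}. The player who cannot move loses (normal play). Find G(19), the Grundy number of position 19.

n :  0  1  2  3  4  5  6  7  8  9 10 11 12 13 14 15 16 17 18 19
G :  0  1  0  1  0  1  0  1  0  1  2  3  2  3  2  3  2  3  2  3

3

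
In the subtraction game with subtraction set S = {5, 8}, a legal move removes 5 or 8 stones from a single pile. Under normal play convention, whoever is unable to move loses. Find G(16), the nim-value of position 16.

0

G(0) = 0
G(1) = mex{} = 0
G(2) = mex{} = 0
G(3) = mex{} = 0
G(4) = mex{} = 0
G(5) = mex{0} = 1
G(6) = mex{0} = 1
G(7) = mex{0} = 1
G(8) = mex{0,0} = 1
G(9) = mex{0,0} = 1
G(10) = mex{1,0} = 2
G(11) = mex{1,0} = 2
G(12) = mex{1,0} = 2
G(13) = mex{1,1} = 0
G(14) = mex{1,1} = 0
G(15) = mex{2,1} = 0
G(16) = mex{2,1} = 0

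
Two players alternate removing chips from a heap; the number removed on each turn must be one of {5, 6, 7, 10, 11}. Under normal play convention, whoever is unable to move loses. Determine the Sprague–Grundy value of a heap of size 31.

G(0) = 0
G(1) = mex{} = 0
G(2) = mex{} = 0
G(3) = mex{} = 0
G(4) = mex{} = 0
G(5) = mex{0} = 1
G(6) = mex{0,0} = 1
G(7) = mex{0,0,0} = 1
G(8) = mex{0,0,0} = 1
G(9) = mex{0,0,0} = 1
G(10) = mex{1,0,0,0} = 2
G(11) = mex{1,1,0,0,0} = 2
G(12) = mex{1,1,1,0,0} = 2
G(13) = mex{1,1,1,0,0} = 2
G(14) = mex{1,1,1,0,0} = 2
G(15) = mex{2,1,1,1,0} = 3
G(16) = mex{2,2,1,1,1} = 0
G(17) = mex{2,2,2,1,1} = 0
G(18) = mex{2,2,2,1,1} = 0
G(19) = mex{2,2,2,1,1} = 0
G(20) = mex{3,2,2,2,1} = 0
G(21) = mex{0,3,2,2,2} = 1
G(22) = mex{0,0,3,2,2} = 1
G(23) = mex{0,0,0,2,2} = 1
G(24) = mex{0,0,0,2,2} = 1
G(25) = mex{0,0,0,3,2} = 1
G(26) = mex{1,0,0,0,3} = 2
G(27) = mex{1,1,0,0,0} = 2
G(28) = mex{1,1,1,0,0} = 2
G(29) = mex{1,1,1,0,0} = 2
G(30) = mex{1,1,1,0,0} = 2
G(31) = mex{2,1,1,1,0} = 3

3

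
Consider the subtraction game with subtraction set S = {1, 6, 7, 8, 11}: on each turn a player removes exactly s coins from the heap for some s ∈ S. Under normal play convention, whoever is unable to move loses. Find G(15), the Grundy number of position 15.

1

G(0) = 0
G(1) = mex{0} = 1
G(2) = mex{1} = 0
G(3) = mex{0} = 1
G(4) = mex{1} = 0
G(5) = mex{0} = 1
G(6) = mex{1,0} = 2
G(7) = mex{2,1,0} = 3
G(8) = mex{3,0,1,0} = 2
G(9) = mex{2,1,0,1} = 3
G(10) = mex{3,0,1,0} = 2
G(11) = mex{2,1,0,1,0} = 3
G(12) = mex{3,2,1,0,1} = 4
G(13) = mex{4,3,2,1,0} = 5
G(14) = mex{5,2,3,2,1} = 0
G(15) = mex{0,3,2,3,0} = 1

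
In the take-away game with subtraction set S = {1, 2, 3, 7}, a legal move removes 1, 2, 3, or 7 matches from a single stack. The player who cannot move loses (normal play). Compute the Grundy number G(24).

0

n :  0  1  2  3  4  5  6  7  8  9 10 11 12 13 14 15 16 17 18 19 20 21 22 23 24
G :  0  1  2  3  0  1  2  3  0  1  2  3  0  1  2  3  0  1  2  3  0  1  2  3  0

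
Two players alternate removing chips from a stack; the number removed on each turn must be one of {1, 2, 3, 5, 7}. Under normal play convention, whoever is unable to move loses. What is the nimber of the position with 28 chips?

n :  0  1  2  3  4  5  6  7  8  9 10 11 12 13 14 15 16 17 18 19 20 21 22 23 24 25 26 27 28
G :  0  1  2  3  0  1  2  3  0  1  2  3  0  1  2  3  0  1  2  3  0  1  2  3  0  1  2  3  0

0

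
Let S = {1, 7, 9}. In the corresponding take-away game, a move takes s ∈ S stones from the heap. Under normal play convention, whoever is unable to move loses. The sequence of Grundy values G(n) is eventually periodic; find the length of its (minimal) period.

2

n :  0  1  2  3  4  5  6  7  8  9 10 11 12 13 14
G :  0  1  0  1  0  1  0  1  0  1  0  1  0  1  0
G(n+2) = G(n) holds for n = 0,…,8 (a full window of length max(S) = 9), so the sequence is purely periodic with period 2.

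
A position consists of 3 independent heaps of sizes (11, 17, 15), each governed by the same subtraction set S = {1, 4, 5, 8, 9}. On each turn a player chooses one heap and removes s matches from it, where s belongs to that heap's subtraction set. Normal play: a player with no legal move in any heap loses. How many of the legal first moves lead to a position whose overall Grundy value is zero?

All heaps use S = {1, 4, 5, 8, 9}:
G(0) = 0
G(1) = mex{0} = 1
G(2) = mex{1} = 0
G(3) = mex{0} = 1
G(4) = mex{1,0} = 2
G(5) = mex{2,1,0} = 3
G(6) = mex{3,0,1} = 2
G(7) = mex{2,1,0} = 3
G(8) = mex{3,2,1,0} = 4
G(9) = mex{4,3,2,1,0} = 5
G(10) = mex{5,2,3,0,1} = 4
G(11) = mex{4,3,2,1,0} = 5
G(12) = mex{5,4,3,2,1} = 0
G(13) = mex{0,5,4,3,2} = 1
G(14) = mex{1,4,5,2,3} = 0
G(15) = mex{0,5,4,3,2} = 1
G(16) = mex{1,0,5,4,3} = 2
G(17) = mex{2,1,0,5,4} = 3
Heap A: G(11) = 5.
Heap B: G(17) = 3.
Heap C: G(15) = 1.
Combined Grundy value = 5 ⊕ 3 ⊕ 1 = 7.
A winning move leaves total XOR = 0, i.e. changes one component's Grundy value g to g ⊕ X where X is the current total.
Heap A: need g' = 5⊕7 = 2. Options: 11−1→G=4, 11−4→G=3, 11−5→G=2, 11−8→G=1, 11−9→G=0. Hits: 1.
Heap B: need g' = 3⊕7 = 4. Options: 17−1→G=2, 17−4→G=1, 17−5→G=0, 17−8→G=5, 17−9→G=4. Hits: 1.
Heap C: need g' = 1⊕7 = 6. Options: 15−1→G=0, 15−4→G=5, 15−5→G=4, 15−8→G=3, 15−9→G=2. Hits: 0.

2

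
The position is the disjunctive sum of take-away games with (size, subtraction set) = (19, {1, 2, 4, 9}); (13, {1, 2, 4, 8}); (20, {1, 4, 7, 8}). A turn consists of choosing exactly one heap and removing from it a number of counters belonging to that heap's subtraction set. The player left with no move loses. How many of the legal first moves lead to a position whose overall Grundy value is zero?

Heap A, S = {1, 2, 4, 9}:
G(0) = 0
G(1) = mex{0} = 1
G(2) = mex{1,0} = 2
G(3) = mex{2,1} = 0
G(4) = mex{0,2,0} = 1
G(5) = mex{1,0,1} = 2
G(6) = mex{2,1,2} = 0
G(7) = mex{0,2,0} = 1
G(8) = mex{1,0,1} = 2
G(9) = mex{2,1,2,0} = 3
G(10) = mex{3,2,0,1} = 4
G(11) = mex{4,3,1,2} = 0
G(12) = mex{0,4,2,0} = 1
G(13) = mex{1,0,3,1} = 2
G(14) = mex{2,1,4,2} = 0
G(15) = mex{0,2,0,0} = 1
G(16) = mex{1,0,1,1} = 2
G(17) = mex{2,1,2,2} = 0
G(18) = mex{0,2,0,3} = 1
G(19) = mex{1,0,1,4} = 2
G_A(19) = 2.
Heap B, S = {1, 2, 4, 8}:
G(0) = 0
G(1) = mex{0} = 1
G(2) = mex{1,0} = 2
G(3) = mex{2,1} = 0
G(4) = mex{0,2,0} = 1
G(5) = mex{1,0,1} = 2
G(6) = mex{2,1,2} = 0
G(7) = mex{0,2,0} = 1
G(8) = mex{1,0,1,0} = 2
G(9) = mex{2,1,2,1} = 0
G(10) = mex{0,2,0,2} = 1
G(11) = mex{1,0,1,0} = 2
G(12) = mex{2,1,2,1} = 0
G(13) = mex{0,2,0,2} = 1
G_B(13) = 1.
Heap C, S = {1, 4, 7, 8}:
G(0) = 0
G(1) = mex{0} = 1
G(2) = mex{1} = 0
G(3) = mex{0} = 1
G(4) = mex{1,0} = 2
G(5) = mex{2,1} = 0
G(6) = mex{0,0} = 1
G(7) = mex{1,1,0} = 2
G(8) = mex{2,2,1,0} = 3
G(9) = mex{3,0,0,1} = 2
G(10) = mex{2,1,1,0} = 3
G(11) = mex{3,2,2,1} = 0
G(12) = mex{0,3,0,2} = 1
G(13) = mex{1,2,1,0} = 3
G(14) = mex{3,3,2,1} = 0
G(15) = mex{0,0,3,2} = 1
G(16) = mex{1,1,2,3} = 0
G(17) = mex{0,3,3,2} = 1
G(18) = mex{1,0,0,3} = 2
G(19) = mex{2,1,1,0} = 3
G(20) = mex{3,0,3,1} = 2
G_C(20) = 2.
Combined Grundy value = 2 ⊕ 1 ⊕ 2 = 1.
A winning move leaves total XOR = 0, i.e. changes one component's Grundy value g to g ⊕ X where X is the current total.
Heap A: need g' = 2⊕1 = 3. Options: 19−1→G=1, 19−2→G=0, 19−4→G=1, 19−9→G=4. Hits: 0.
Heap B: need g' = 1⊕1 = 0. Options: 13−1→G=0, 13−2→G=2, 13−4→G=0, 13−8→G=2. Hits: 2.
Heap C: need g' = 2⊕1 = 3. Options: 20−1→G=3, 20−4→G=0, 20−7→G=3, 20−8→G=1. Hits: 2.

4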